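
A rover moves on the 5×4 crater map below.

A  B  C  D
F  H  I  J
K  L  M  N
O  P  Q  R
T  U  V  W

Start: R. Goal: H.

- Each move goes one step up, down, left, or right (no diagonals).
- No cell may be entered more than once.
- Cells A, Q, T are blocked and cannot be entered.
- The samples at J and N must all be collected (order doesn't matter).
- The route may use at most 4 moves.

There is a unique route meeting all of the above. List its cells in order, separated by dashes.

The 4-move cap with required stops at J, N leaves no slack for detours.
Route from R: up 2 to J, left 2 to H — 4 moves in all.
Check: all required cells visited; 4 ≤ 4 moves.

R - N - J - I - H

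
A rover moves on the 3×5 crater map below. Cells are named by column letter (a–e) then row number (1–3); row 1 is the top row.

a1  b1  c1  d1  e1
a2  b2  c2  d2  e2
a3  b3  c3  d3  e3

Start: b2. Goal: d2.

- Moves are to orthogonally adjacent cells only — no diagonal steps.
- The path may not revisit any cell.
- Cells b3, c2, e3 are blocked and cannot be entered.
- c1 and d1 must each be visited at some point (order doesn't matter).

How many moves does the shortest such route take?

Any route passes through c1 and d1 in some order between b2 and d2. Summing Manhattan distances along each leg and taking the cheapest ordering (b2 → c1 → d1 → d2) gives a lower bound of 2 + 1 + 1 = 4 moves.
A route of 4 moves achieves this: b2 → b1 → c1 → d1 → d2.
Since 4 matches the lower bound, it is optimal.

4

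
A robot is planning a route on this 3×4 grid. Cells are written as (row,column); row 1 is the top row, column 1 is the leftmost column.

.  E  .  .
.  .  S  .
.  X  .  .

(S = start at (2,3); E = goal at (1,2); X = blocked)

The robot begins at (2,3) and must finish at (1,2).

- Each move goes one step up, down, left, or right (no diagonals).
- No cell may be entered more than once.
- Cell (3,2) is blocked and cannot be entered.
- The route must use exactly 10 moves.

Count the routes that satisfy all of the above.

0

Need simple routes of exactly 10 moves from (2,3) to (1,2) (Manhattan distance 2, so 4 moves are spent on a detour and 4 undoing it).
No route satisfies every constraint, so the count is 0.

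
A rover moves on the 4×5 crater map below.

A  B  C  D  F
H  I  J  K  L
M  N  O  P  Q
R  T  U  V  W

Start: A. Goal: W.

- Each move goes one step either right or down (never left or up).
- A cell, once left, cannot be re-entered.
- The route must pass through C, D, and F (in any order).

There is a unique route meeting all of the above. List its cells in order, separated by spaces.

Moves only go right or down, so the column and row indices never decrease.
Route from A: right 4 to F, down 3 to W — 7 moves in all.
Check: all required cells visited.

A B C D F L Q W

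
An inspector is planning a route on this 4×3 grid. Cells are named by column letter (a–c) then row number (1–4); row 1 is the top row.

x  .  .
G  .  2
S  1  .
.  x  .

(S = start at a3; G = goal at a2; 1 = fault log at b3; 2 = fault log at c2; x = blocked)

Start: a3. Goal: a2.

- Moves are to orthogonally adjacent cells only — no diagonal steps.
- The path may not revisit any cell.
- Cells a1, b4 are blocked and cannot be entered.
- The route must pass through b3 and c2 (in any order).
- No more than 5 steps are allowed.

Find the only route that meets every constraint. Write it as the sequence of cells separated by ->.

a3 -> b3 -> c3 -> c2 -> b2 -> a2

The 5-move cap with required stops at b3, c2 leaves no slack for detours.
Route from a3: right 2 to c3, up 1 to c2, left 2 to a2 — 5 moves in all.
Check: all required cells visited; 5 ≤ 5 moves.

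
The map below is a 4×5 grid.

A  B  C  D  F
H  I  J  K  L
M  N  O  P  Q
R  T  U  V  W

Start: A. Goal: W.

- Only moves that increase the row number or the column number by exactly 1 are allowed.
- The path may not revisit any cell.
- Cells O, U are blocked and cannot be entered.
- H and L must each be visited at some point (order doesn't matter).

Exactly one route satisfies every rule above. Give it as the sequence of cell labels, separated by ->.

A -> H -> I -> J -> K -> L -> Q -> W

Moves only go right or down, so the column and row indices never decrease.
Route from A: down to H, 4× right (reaching L), 2× down (reaching W) — 7 moves in all.
Check: all required cells visited.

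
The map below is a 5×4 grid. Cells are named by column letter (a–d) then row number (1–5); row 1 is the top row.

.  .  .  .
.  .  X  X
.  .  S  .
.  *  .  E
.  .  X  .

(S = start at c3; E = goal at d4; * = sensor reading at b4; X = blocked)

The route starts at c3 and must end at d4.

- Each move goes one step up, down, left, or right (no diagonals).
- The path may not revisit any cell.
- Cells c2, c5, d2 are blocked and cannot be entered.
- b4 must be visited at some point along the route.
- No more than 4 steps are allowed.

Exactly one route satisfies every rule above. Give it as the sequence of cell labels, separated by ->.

c3 -> b3 -> b4 -> c4 -> d4

The 4-move cap with required stops at b4 leaves no slack for detours.
Route from c3: left 1 to b3, down 1 to b4, right 2 to d4 — 4 moves in all.
Check: all required cells visited; 4 ≤ 4 moves.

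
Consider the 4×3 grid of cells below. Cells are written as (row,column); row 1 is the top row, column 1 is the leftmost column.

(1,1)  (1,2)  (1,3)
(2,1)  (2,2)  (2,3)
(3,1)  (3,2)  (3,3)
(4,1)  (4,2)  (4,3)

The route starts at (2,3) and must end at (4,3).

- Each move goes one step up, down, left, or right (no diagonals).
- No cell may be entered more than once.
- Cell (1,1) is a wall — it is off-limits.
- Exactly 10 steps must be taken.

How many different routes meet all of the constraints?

Need simple routes of exactly 10 moves from (2,3) to (4,3) (Manhattan distance 2, so 4 moves are spent on a detour and 4 undoing it).
Enumerating: (2,3) (1,3) (1,2) (2,2) (2,1) (3,1) (4,1) (4,2) (3,2) (3,3) (4,3).
That gives 1 route.

1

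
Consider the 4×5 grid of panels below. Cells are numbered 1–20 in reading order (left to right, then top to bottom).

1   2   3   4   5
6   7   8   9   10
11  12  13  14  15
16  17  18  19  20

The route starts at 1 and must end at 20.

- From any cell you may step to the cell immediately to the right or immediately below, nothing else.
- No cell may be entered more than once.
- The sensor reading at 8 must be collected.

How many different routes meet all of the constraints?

18

A right/down-only route from 1 to 20 makes exactly 3 down-moves and 4 right-moves in some order.
With no other constraints that would be C(7,3) = 35 routes.
Split at 8 and multiply the segment counts: 1→8: 3; 8→20: 6; product = 18.
That gives 18 routes.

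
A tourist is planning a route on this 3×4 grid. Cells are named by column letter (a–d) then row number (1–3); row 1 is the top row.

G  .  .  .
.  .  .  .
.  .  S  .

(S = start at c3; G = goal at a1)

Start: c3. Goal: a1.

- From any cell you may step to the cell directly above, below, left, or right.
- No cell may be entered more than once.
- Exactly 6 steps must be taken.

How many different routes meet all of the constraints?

Need simple routes of exactly 6 moves from c3 to a1 (Manhattan distance 4, so 1 moves are spent on a detour and 1 undoing it).
Branch systematically from the start, pruning whenever the remaining move budget drops below the Manhattan distance to a1 or differs from it in parity. Grouping the completions by first move — via c2: 3; via b3: 2; via d3: 4 — and summing: 3 + 2 + 4 = 9.
That gives 9 routes.

9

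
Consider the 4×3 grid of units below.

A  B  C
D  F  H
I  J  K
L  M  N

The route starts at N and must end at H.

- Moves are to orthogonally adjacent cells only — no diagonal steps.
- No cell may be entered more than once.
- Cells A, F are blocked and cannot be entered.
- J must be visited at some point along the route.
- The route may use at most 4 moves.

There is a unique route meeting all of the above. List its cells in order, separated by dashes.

N - M - J - K - H

The 4-move cap with required stops at J leaves no slack for detours.
Route from N: left 1 to M, up 1 to J, right 1 to K, up 1 to H — 4 moves in all.
Check: all required cells visited; 4 ≤ 4 moves.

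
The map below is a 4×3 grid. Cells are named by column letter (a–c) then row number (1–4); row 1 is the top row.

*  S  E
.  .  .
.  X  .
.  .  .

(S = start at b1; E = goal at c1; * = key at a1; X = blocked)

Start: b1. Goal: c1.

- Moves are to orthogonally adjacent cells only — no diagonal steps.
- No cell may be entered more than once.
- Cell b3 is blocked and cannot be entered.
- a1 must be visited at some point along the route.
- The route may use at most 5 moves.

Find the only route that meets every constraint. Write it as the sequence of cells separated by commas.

b1, a1, a2, b2, c2, c1

The budget equals the shortest possible length, so every move has to be on a shortest route through the required cells.
Route from b1: left to a1, down to a2, 2× right (reaching c2), up to c1 — 5 moves in all.
Check: all required cells visited; 5 ≤ 5 moves.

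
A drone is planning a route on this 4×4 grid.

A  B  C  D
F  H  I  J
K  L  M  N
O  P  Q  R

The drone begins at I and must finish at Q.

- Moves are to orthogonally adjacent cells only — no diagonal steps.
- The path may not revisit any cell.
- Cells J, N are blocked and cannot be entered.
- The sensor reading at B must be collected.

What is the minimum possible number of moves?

Any route passes through B somewhere between I and Q. Summing Manhattan distances along the two legs (I → B → Q) gives a lower bound of 2 + 4 = 6 moves.
A route of 6 moves achieves this: I → C → B → H → L → P → Q.
Since 6 matches the lower bound, it is optimal.

6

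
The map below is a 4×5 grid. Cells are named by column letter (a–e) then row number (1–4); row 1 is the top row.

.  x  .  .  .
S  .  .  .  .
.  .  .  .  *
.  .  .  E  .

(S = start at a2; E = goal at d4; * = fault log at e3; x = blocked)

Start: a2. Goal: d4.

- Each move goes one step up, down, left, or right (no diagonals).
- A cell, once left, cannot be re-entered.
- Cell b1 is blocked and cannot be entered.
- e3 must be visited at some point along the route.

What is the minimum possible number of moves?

7

Any route passes through e3 somewhere between a2 and d4. Summing Manhattan distances along the two legs (a2 → e3 → d4) gives a lower bound of 5 + 2 = 7 moves.
A route of 7 moves achieves this: a2 → a3 → b3 → c3 → d3 → e3 → e4 → d4.
Since 7 matches the lower bound, it is optimal.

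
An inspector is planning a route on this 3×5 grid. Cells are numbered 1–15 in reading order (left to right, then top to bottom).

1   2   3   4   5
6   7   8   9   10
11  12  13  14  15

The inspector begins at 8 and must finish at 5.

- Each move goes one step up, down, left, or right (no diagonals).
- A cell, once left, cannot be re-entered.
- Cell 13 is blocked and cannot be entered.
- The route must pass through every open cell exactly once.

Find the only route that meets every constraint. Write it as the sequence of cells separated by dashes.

Need to visit all 14 open cells exactly once, starting at 8 and ending at 5.
Cell 12 has only two open neighbours (7 and 11), so the path must pass straight through it: one of those is the cell it's entered from and the other is where it exits.
Route from 8: left 1 to 7, down 1 to 12, left 1 to 11, up 2 to 1, right 3 to 4, down 2 to 14, right 1 to 15, up 2 to 5 — 13 moves in all.
Check: all 14 open cells covered.

8 - 7 - 12 - 11 - 6 - 1 - 2 - 3 - 4 - 9 - 14 - 15 - 10 - 5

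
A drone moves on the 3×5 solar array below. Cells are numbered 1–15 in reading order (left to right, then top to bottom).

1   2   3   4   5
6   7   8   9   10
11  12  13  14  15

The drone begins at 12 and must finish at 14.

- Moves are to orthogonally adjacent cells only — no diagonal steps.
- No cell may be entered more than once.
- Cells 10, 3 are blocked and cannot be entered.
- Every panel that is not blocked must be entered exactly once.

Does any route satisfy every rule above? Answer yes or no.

no

Cell 5 has only one open neighbour but is neither the start nor the goal, so a Hamiltonian route would have to both enter and leave it through the same neighbour — impossible without revisiting.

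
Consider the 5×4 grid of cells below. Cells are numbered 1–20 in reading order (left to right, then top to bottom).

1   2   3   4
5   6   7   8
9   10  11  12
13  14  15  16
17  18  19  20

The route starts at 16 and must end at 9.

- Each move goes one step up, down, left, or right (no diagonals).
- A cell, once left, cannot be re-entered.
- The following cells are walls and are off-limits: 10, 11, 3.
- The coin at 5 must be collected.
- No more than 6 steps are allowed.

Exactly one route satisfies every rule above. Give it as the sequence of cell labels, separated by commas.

16, 12, 8, 7, 6, 5, 9

The 6-move cap with required stops at 5 leaves no slack for detours.
Route from 16: up 2 to 8, left 3 to 5, down 1 to 9 — 6 moves in all.
Check: all required cells visited; 6 ≤ 6 moves.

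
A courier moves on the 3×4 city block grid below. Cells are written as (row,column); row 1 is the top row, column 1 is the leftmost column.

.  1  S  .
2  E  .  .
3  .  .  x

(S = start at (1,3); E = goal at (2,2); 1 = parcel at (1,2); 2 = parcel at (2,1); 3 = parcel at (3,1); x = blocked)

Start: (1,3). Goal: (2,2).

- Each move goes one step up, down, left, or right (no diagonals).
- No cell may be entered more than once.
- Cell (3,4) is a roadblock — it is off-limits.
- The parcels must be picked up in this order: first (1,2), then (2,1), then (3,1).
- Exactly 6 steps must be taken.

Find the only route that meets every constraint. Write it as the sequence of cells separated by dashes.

The waypoints must appear in the order (1,2), (2,1), (3,1), with no cell reused.
Route from (1,3): left 2 to (1,1), down 2 to (3,1), right 1 to (3,2), up 1 to (2,2) — 6 moves in all.
Check: order respected (1 at step 1, 2 at step 3, 3 at step 4); 6 moves as required.

(1,3) - (1,2) - (1,1) - (2,1) - (3,1) - (3,2) - (2,2)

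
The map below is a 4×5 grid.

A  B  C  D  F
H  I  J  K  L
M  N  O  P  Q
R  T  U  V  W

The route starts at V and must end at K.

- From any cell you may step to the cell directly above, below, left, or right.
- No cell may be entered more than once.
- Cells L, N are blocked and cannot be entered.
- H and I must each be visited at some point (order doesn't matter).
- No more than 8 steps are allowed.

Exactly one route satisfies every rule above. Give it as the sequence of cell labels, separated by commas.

V, U, T, R, M, H, I, J, K

The 8-move cap with required stops at H, I leaves no slack for detours.
Route from V: 3× left (reaching R), 2× up (reaching H), 3× right (reaching K) — 8 moves in all.
Check: all required cells visited; 8 ≤ 8 moves.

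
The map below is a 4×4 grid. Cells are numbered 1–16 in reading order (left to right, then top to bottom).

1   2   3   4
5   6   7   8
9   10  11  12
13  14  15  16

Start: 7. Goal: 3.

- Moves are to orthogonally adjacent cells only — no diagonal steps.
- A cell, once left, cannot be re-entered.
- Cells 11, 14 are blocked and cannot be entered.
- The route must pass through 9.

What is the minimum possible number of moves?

7

Any route passes through 9 somewhere between 7 and 3. Summing Manhattan distances along the two legs (7 → 9 → 3) gives a lower bound of 3 + 4 = 7 moves.
A route of 7 moves achieves this: 7 → 6 → 10 → 9 → 5 → 1 → 2 → 3.
Since 7 matches the lower bound, it is optimal.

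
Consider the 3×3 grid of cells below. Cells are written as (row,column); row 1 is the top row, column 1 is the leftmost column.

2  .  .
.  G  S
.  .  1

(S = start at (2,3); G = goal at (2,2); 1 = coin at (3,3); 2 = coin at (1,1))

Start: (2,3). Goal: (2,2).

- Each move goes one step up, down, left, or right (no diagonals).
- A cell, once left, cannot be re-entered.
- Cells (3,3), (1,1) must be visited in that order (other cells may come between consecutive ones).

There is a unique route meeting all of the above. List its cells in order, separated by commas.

(2,3), (3,3), (3,2), (3,1), (2,1), (1,1), (1,2), (2,2)

The waypoints must appear in the order (3,3), (1,1), with no cell reused.
Route from (2,3): down to (3,3), 2× left (reaching (3,1)), 2× up (reaching (1,1)), right to (1,2), down to (2,2) — 7 moves in all.
Check: order respected (1 at step 1, 2 at step 5).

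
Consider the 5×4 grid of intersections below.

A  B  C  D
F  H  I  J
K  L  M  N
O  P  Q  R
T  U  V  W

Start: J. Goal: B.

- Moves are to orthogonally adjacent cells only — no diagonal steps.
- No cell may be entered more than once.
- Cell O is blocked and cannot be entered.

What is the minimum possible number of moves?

3

The Manhattan distance from J to B is |2−1| + |4−2| = 3, so at least 3 moves are needed.
A route of 3 moves achieves this: J → D → C → B.
Since 3 matches the lower bound, it is optimal.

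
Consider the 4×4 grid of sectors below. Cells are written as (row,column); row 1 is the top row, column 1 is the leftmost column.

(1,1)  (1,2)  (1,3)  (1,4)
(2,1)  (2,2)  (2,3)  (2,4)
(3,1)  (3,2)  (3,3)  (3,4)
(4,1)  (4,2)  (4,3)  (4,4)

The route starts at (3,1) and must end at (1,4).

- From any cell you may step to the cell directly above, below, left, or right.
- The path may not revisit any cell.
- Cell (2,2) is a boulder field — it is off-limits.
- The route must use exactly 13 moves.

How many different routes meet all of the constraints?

1

Need simple routes of exactly 13 moves from (3,1) to (1,4) (Manhattan distance 5, so 4 moves are spent on a detour and 4 undoing it).
Enumerating: (3,1) (2,1) (1,1) (1,2) (1,3) (2,3) (3,3) (3,2) (4,2) (4,3) (4,4) (3,4) (2,4) (1,4).
That gives 1 route.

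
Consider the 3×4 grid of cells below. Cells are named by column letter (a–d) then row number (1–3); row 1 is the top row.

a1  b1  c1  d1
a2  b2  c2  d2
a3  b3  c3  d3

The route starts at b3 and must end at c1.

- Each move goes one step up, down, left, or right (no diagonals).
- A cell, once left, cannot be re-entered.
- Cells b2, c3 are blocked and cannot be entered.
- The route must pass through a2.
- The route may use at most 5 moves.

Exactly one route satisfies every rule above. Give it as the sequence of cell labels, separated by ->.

Any route must reach a2 and still end at c1 within 5 moves, so the order of the required stops is forced.
Route from b3: left to a3, 2× up (reaching a1), 2× right (reaching c1) — 5 moves in all.
Check: all required cells visited; 5 ≤ 5 moves.

b3 -> a3 -> a2 -> a1 -> b1 -> c1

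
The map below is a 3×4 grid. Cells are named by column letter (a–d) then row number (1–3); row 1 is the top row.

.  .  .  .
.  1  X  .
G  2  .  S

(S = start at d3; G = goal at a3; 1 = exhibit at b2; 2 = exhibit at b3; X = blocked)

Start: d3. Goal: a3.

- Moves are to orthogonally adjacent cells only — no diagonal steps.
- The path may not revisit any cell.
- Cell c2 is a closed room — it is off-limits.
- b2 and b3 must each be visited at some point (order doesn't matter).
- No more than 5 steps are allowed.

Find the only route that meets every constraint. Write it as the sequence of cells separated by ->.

Any route must reach b2 and b3 and still end at a3 within 5 moves, so the order of the required stops is forced.
Route from d3: left 2 to b3, up 1 to b2, left 1 to a2, down 1 to a3 — 5 moves in all.
Check: all required cells visited; 5 ≤ 5 moves.

d3 -> c3 -> b3 -> b2 -> a2 -> a3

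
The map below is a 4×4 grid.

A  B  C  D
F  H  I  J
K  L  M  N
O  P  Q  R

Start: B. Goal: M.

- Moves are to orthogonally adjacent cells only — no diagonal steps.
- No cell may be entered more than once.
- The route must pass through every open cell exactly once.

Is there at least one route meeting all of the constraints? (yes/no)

One route that works: B → A → F → K → O → P → L → H → I → C → D → J → N → R → Q → M.

yes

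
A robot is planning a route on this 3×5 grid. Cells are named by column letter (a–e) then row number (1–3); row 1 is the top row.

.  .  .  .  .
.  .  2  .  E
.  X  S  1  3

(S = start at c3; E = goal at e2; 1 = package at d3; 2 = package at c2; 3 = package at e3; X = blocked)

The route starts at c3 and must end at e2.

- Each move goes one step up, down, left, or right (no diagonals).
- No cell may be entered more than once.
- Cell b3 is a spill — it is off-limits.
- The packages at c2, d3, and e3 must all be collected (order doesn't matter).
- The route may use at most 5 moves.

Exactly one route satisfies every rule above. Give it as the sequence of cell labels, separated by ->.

c3 -> c2 -> d2 -> d3 -> e3 -> e2

Any route must reach c2, d3, and e3 and still end at e2 within 5 moves, so the order of the required stops is forced.
Route from c3: up 1 to c2, right 1 to d2, down 1 to d3, right 1 to e3, up 1 to e2 — 5 moves in all.
Check: all required cells visited; 5 ≤ 5 moves.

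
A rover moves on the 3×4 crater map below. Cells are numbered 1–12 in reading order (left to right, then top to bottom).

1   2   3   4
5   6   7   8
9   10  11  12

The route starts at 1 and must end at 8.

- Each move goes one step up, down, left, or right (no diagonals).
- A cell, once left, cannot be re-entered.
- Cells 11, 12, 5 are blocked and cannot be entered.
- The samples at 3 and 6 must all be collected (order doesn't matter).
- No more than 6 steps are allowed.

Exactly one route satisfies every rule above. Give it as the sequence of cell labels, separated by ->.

1 -> 2 -> 6 -> 7 -> 3 -> 4 -> 8

Any route must reach 3 and 6 and still end at 8 within 6 moves, so the order of the required stops is forced.
Route from 1: right to 2, down to 6, right to 7, up to 3, right to 4, down to 8 — 6 moves in all.
Check: all required cells visited; 6 ≤ 6 moves.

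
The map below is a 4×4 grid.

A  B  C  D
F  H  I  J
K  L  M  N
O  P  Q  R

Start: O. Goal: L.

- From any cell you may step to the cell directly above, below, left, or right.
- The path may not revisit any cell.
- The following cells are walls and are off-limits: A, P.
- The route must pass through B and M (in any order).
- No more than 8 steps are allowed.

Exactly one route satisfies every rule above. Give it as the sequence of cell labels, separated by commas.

Any route must reach B and M and still end at L within 8 moves, so the order of the required stops is forced.
Route from O: up 2 to F, right 1 to H, up 1 to B, right 1 to C, down 2 to M, left 1 to L — 8 moves in all.
Check: all required cells visited; 8 ≤ 8 moves.

O, K, F, H, B, C, I, M, L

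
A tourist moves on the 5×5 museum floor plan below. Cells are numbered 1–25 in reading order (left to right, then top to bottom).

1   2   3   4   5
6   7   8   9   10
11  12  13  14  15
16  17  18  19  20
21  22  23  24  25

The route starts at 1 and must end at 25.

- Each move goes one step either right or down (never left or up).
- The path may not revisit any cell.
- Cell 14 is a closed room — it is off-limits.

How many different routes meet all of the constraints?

40

A right/down-only route from 1 to 25 makes exactly 4 down-moves and 4 right-moves in some order.
With no other constraints that would be C(8,4) = 70 routes.
Subtract routes through each blocked cell (inclusion–exclusion for overlaps): − through 14: 30 → 40.
That gives 40 routes.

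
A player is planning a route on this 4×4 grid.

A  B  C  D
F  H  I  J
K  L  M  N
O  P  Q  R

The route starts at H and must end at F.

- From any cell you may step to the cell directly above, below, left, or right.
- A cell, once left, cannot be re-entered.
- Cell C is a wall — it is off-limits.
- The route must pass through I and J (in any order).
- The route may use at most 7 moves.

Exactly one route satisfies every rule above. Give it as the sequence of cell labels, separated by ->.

The 7-move cap with required stops at I, J leaves no slack for detours.
Route from H: right 2 to J, down 1 to N, left 3 to K, up 1 to F — 7 moves in all.
Check: all required cells visited; 7 ≤ 7 moves.

H -> I -> J -> N -> M -> L -> K -> F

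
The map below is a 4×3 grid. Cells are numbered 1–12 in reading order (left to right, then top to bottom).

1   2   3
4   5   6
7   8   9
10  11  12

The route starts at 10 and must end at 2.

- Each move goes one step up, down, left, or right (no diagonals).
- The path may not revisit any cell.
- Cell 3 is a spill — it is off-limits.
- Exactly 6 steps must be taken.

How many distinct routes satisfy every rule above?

8

Need simple routes of exactly 6 moves from 10 to 2 (Manhattan distance 4, so 1 moves are spent on a detour and 1 undoing it).
Enumerating: 10 7 8 5 4 1 2 | 10 7 8 9 6 5 2 | 10 11 8 5 4 1 2 | 10 11 8 7 4 1 2 | 10 11 8 7 4 5 2 | 10 11 8 9 6 5 2 | 10 11 12 9 6 5 2 | 10 11 12 9 8 5 2.
That gives 8 routes.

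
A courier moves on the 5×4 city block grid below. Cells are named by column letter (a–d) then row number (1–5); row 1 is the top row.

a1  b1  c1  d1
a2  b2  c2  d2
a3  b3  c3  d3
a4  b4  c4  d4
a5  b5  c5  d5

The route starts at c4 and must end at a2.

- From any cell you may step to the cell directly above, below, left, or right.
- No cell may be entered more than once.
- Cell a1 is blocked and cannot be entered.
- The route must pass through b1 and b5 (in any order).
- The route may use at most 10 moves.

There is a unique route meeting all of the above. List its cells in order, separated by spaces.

c4 c5 b5 b4 b3 c3 c2 c1 b1 b2 a2

Any route must reach b1 and b5 and still end at a2 within 10 moves, so the order of the required stops is forced.
Route from c4: down to c5, left to b5, 2× up (reaching b3), right to c3, 2× up (reaching c1), left to b1, down to b2, left to a2 — 10 moves in all.
Check: all required cells visited; 10 ≤ 10 moves.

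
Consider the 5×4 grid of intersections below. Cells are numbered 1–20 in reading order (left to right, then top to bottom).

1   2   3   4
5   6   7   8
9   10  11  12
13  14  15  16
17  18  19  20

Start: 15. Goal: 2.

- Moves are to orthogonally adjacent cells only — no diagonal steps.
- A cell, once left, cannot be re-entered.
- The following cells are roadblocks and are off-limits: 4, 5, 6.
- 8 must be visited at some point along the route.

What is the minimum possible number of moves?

6

Any route passes through 8 somewhere between 15 and 2. Summing Manhattan distances along the two legs (15 → 8 → 2) gives a lower bound of 3 + 3 = 6 moves.
A route of 6 moves achieves this: 15 → 11 → 12 → 8 → 7 → 3 → 2.
Since 6 matches the lower bound, it is optimal.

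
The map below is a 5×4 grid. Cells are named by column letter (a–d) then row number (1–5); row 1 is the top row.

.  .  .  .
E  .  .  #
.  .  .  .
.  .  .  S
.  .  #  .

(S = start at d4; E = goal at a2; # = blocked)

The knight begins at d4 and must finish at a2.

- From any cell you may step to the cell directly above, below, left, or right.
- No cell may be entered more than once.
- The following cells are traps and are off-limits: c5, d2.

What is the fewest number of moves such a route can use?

5

The Manhattan distance from d4 to a2 is |4−2| + |4−1| = 5, so at least 5 moves are needed.
A route of 5 moves achieves this: d4 → d3 → c3 → c2 → b2 → a2.
Since 5 matches the lower bound, it is optimal.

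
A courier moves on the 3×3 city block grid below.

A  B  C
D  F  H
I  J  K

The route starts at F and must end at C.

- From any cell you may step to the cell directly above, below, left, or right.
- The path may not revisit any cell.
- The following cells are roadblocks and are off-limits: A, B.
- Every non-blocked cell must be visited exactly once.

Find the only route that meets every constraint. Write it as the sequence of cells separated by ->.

F -> D -> I -> J -> K -> H -> C

Need to visit all 7 open cells exactly once, starting at F and ending at C.
Cell I has only two open neighbours (D and J), so the path must pass straight through it: one of those is the cell it's entered from and the other is where it exits.
Route from F: left to D, down to I, 2× right (reaching K), 2× up (reaching C) — 6 moves in all.
Check: all 7 open cells covered.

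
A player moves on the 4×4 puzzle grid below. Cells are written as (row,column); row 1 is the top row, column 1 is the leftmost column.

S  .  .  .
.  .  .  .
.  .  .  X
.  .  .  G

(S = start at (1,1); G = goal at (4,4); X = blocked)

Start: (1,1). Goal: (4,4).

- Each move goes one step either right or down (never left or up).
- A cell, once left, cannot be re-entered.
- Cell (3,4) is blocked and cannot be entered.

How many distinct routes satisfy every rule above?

10

A right/down-only route from (1,1) to (4,4) makes exactly 3 down-moves and 3 right-moves in some order.
With no other constraints that would be C(6,3) = 20 routes.
Subtract routes through each blocked cell (inclusion–exclusion for overlaps): − through (3,4): 10 → 10.
That gives 10 routes.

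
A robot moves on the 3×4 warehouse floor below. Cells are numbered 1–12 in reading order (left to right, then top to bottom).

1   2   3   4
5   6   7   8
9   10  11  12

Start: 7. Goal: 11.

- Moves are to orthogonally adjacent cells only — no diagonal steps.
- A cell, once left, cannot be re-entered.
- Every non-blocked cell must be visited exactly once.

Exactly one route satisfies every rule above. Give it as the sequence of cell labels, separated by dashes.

Need to visit all 12 open cells exactly once, starting at 7 and ending at 11.
Cell 9 has only two open neighbours (5 and 10), so the path must pass straight through it: one of those is the cell it's entered from and the other is where it exits.
Route from 7: left to 6, down to 10, left to 9, 2× up (reaching 1), 3× right (reaching 4), 2× down (reaching 12), left to 11 — 11 moves in all.
Check: all 12 open cells covered.

7 - 6 - 10 - 9 - 5 - 1 - 2 - 3 - 4 - 8 - 12 - 11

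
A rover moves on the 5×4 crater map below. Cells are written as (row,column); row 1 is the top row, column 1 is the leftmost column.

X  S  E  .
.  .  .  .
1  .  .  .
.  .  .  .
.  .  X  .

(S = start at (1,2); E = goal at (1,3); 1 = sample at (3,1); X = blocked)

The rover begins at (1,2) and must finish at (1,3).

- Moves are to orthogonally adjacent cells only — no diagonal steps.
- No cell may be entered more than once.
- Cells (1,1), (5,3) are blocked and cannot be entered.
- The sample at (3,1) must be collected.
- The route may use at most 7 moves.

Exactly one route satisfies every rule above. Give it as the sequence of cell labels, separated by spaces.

(1,2) (2,2) (2,1) (3,1) (3,2) (3,3) (2,3) (1,3)

The budget equals the shortest possible length, so every move has to be on a shortest route through the required cells.
Route from (1,2): down to (2,2), left to (2,1), down to (3,1), 2× right (reaching (3,3)), 2× up (reaching (1,3)) — 7 moves in all.
Check: all required cells visited; 7 ≤ 7 moves.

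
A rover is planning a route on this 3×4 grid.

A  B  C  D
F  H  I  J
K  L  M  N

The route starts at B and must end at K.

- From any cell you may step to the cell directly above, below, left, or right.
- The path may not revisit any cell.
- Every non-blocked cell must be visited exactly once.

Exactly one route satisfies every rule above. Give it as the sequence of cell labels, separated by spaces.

Need to visit all 12 open cells exactly once, starting at B and ending at K.
Cell D has only two open neighbours (J and C), so the path must pass straight through it: one of those is the cell it's entered from and the other is where it exits.
Route from B: left to A, down to F, 2× right (reaching I), up to C, right to D, 2× down (reaching N), 3× left (reaching K) — 11 moves in all.
Check: all 12 open cells covered.

B A F H I C D J N M L K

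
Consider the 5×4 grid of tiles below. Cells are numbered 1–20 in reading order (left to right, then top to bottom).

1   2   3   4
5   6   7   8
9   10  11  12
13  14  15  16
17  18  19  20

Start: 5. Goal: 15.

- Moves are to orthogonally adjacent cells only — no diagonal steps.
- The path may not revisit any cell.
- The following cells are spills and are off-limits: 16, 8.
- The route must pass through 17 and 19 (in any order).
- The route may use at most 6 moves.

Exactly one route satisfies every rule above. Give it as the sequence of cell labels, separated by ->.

Any route must reach 17 and 19 and still end at 15 within 6 moves, so the order of the required stops is forced.
Route from 5: down 3 to 17, right 2 to 19, up 1 to 15 — 6 moves in all.
Check: all required cells visited; 6 ≤ 6 moves.

5 -> 9 -> 13 -> 17 -> 18 -> 19 -> 15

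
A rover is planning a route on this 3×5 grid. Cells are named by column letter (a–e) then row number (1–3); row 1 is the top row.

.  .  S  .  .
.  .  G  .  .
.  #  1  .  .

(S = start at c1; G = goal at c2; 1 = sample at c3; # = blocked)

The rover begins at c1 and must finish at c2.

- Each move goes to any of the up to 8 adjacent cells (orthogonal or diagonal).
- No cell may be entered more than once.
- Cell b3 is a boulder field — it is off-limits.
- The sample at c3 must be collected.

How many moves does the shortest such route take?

Any route passes through c3 somewhere between c1 and c2. Summing Chebyshev distances along the two legs (c1 → c3 → c2) gives a lower bound of 2 + 1 = 3 moves.
A route of 3 moves achieves this: c1 → b2 → c3 → c2.
Since 3 matches the lower bound, it is optimal.

3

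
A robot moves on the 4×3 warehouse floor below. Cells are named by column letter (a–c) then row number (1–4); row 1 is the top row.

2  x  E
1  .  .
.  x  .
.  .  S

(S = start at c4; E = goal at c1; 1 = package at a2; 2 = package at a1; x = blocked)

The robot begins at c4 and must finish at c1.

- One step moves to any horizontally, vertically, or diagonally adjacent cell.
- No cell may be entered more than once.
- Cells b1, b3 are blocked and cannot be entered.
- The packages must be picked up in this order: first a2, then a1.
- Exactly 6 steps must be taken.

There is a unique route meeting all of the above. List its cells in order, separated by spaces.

The waypoints must appear in the order a2, a1, with no cell reused.
Route from c4: left to b4, up-left to a3, 2× up (reaching a1), down-right to b2, up-right to c1 — 6 moves in all.
Check: order respected (1 at step 3, 2 at step 4); 6 moves as required.

c4 b4 a3 a2 a1 b2 c1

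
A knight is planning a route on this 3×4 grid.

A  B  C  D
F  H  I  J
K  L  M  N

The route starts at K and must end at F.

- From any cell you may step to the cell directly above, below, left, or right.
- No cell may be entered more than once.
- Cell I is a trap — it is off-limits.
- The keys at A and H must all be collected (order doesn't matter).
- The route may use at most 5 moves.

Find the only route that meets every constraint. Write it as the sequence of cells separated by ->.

K -> L -> H -> B -> A -> F

Any route must reach A and H and still end at F within 5 moves, so the order of the required stops is forced.
Route from K: right to L, 2× up (reaching B), left to A, down to F — 5 moves in all.
Check: all required cells visited; 5 ≤ 5 moves.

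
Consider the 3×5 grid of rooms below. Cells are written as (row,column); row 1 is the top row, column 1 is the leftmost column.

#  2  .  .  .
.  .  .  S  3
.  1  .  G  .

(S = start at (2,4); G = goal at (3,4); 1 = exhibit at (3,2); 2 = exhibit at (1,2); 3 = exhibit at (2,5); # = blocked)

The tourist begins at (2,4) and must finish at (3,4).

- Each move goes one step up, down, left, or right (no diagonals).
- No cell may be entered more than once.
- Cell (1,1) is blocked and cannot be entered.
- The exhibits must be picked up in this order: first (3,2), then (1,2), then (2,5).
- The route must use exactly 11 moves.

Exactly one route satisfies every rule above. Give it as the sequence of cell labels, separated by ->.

The waypoints must appear in the order (3,2), (1,2), (2,5), with no cell reused.
Route from (2,4): left to (2,3), down to (3,3), left to (3,2), 2× up (reaching (1,2)), 3× right (reaching (1,5)), 2× down (reaching (3,5)), left to (3,4) — 11 moves in all.
Check: order respected (1 at step 3, 2 at step 5, 3 at step 9); 11 moves as required.

(2,4) -> (2,3) -> (3,3) -> (3,2) -> (2,2) -> (1,2) -> (1,3) -> (1,4) -> (1,5) -> (2,5) -> (3,5) -> (3,4)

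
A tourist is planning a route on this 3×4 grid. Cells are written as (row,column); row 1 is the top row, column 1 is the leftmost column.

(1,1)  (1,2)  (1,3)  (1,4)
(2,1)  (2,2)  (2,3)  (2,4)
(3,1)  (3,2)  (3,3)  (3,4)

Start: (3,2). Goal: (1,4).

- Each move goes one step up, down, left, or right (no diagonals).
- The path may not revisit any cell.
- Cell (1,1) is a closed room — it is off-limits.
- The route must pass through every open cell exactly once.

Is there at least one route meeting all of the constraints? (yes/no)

One route that works: (3,2) → (3,1) → (2,1) → (2,2) → (1,2) → (1,3) → (2,3) → (3,3) → (3,4) → (2,4) → (1,4).

yes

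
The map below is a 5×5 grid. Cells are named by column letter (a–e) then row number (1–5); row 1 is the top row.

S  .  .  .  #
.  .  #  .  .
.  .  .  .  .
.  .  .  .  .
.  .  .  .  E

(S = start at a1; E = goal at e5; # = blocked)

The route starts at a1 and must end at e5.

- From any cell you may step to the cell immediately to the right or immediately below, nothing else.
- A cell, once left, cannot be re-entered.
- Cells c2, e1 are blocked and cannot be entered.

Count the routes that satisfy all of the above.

39

A right/down-only route from a1 to e5 makes exactly 4 down-moves and 4 right-moves in some order.
With no other constraints that would be C(8,4) = 70 routes.
Subtract routes through each blocked cell (inclusion–exclusion for overlaps): − through e1: 1 − through c2: 30 → 39.
That gives 39 routes.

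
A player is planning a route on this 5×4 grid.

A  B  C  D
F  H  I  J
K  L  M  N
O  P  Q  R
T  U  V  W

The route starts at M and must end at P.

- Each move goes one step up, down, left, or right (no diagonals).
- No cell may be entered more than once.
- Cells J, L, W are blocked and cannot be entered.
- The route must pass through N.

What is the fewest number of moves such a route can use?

Any route passes through N somewhere between M and P. Summing Manhattan distances along the two legs (M → N → P) gives a lower bound of 1 + 3 = 4 moves.
A route of 4 moves achieves this: M → N → R → Q → P.
Since 4 matches the lower bound, it is optimal.

4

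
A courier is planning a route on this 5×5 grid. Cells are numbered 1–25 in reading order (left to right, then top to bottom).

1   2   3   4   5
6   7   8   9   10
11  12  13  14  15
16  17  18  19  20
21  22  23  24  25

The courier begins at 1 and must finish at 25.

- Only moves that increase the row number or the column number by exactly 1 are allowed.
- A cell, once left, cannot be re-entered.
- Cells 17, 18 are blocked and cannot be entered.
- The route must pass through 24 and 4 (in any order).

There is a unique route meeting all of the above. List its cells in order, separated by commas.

Moves only go right or down, so the column and row indices never decrease.
Route from 1: 3× right (reaching 4), 4× down (reaching 24), right to 25 — 8 moves in all.
Check: all required cells visited.

1, 2, 3, 4, 9, 14, 19, 24, 25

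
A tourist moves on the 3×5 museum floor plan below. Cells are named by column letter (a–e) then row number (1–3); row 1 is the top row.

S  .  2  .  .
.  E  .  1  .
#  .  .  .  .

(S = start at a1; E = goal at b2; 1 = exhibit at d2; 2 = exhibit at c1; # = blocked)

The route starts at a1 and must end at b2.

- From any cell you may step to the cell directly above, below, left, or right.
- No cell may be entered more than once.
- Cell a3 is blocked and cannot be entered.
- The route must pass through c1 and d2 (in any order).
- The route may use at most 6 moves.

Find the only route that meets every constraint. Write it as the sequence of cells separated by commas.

The budget equals the shortest possible length, so every move has to be on a shortest route through the required cells.
Route from a1: right 3 to d1, down 1 to d2, left 2 to b2 — 6 moves in all.
Check: all required cells visited; 6 ≤ 6 moves.

a1, b1, c1, d1, d2, c2, b2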